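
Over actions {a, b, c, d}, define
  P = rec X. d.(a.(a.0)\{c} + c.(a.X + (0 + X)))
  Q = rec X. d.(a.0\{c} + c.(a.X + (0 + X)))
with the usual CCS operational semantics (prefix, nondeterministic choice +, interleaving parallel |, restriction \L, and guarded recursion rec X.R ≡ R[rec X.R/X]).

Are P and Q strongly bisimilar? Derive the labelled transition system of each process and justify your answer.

not bisimilar

Reachable graph of P (5 states):
  p0 = rec X. d.(a.(a.0)\{c} + c.(a.X + (0 + X))) :: --d--▸ p1
  p1 = a.(a.0)\{c} + c.(a.(rec X. d.(a.(a.0)\{c} + c.(a.X + (0 + X)))) + (0 + (rec X. d.(a.(a.0)\{c} + c.(a.X + (0 + X)))))) :: --a--▸ p2, --c--▸ p3
  p2 = (a.0)\{c} :: --a--▸ p4
  p3 = a.(rec X. d.(a.(a.0)\{c} + c.(a.X + (0 + X)))) + (0 + (rec X. d.(a.(a.0)\{c} + c.(a.X + (0 + X))))) :: --a--▸ p0, --d--▸ p1
  p4 = 0\{c} :: (no moves)
Reachable graph of Q (4 states):
  q0 = rec X. d.(a.0\{c} + c.(a.X + (0 + X))) :: --d--▸ q1
  q1 = a.0\{c} + c.(a.(rec X. d.(a.0\{c} + c.(a.X + (0 + X)))) + (0 + (rec X. d.(a.0\{c} + c.(a.X + (0 + X)))))) :: --a--▸ q2, --c--▸ q3
  q2 = 0\{c} :: (no moves)
  q3 = a.(rec X. d.(a.0\{c} + c.(a.X + (0 + X)))) + (0 + (rec X. d.(a.0\{c} + c.(a.X + (0 + X))))) :: --a--▸ q0, --d--▸ q1
Bisimilarity quotient blocks:
  B0 = {p0}
  B1 = {p1}
  B2 = {p3}
  B3 = {p2}
  B4 = {p4, q2}
  B5 = {q0}
  B6 = {q1}
  B7 = {q3}
p0 ∈ B0, q0 ∈ B5 → different blocks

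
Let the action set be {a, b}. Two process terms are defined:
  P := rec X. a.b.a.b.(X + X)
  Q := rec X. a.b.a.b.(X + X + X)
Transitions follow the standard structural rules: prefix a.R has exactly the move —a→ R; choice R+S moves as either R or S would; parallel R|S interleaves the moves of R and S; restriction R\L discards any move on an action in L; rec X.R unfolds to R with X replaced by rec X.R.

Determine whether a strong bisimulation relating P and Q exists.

LTS(P): 5 reachable states
  s0 = rec X. a.b.a.b.(X + X) → —a→ s1
  s1 = b.a.b.((rec X. a.b.a.b.(X + X)) + (rec X. a.b.a.b.(X + X))) → —b→ s2
  s2 = a.b.((rec X. a.b.a.b.(X + X)) + (rec X. a.b.a.b.(X + X))) → —a→ s3
  s3 = b.((rec X. a.b.a.b.(X + X)) + (rec X. a.b.a.b.(X + X))) → —b→ s4
  s4 = (rec X. a.b.a.b.(X + X)) + (rec X. a.b.a.b.(X + X)) → —a→ s1
LTS(Q): 5 reachable states
  t0 = rec X. a.b.a.b.(X + X + X) → —a→ t1
  t1 = b.a.b.((rec X. a.b.a.b.(X + X + X)) + (rec X. a.b.a.b.(X + X + X)) + (rec X. a.b.a.b.(X + X + X))) → —b→ t2
  t2 = a.b.((rec X. a.b.a.b.(X + X + X)) + (rec X. a.b.a.b.(X + X + X)) + (rec X. a.b.a.b.(X + X + X))) → —a→ t3
  t3 = b.((rec X. a.b.a.b.(X + X + X)) + (rec X. a.b.a.b.(X + X + X)) + (rec X. a.b.a.b.(X + X + X))) → —b→ t4
  t4 = (rec X. a.b.a.b.(X + X + X)) + (rec X. a.b.a.b.(X + X + X)) + (rec X. a.b.a.b.(X + X + X)) → —a→ t1
Partition-refinement fixed point:
  B0 = {s0, s2, s4, t0, t2, t4}
  B1 = {s1, s3, t1, t3}
s0 ∈ B0, t0 ∈ B0 → same block

YES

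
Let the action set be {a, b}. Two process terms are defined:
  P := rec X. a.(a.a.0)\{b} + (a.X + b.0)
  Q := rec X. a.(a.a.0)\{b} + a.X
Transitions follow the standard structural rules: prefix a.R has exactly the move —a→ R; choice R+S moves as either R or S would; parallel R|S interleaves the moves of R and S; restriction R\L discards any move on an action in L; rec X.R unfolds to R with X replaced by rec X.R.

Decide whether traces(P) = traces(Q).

Reachable graph of P (5 states):
  m0 = rec X. a.(a.a.0)\{b} + (a.X + b.0) ⊢ ··a··> m0, ··a··> m1, ··b··> m2
  m1 = (a.a.0)\{b} ⊢ ··a··> m3
  m2 = 0 ⊢ (no moves)
  m3 = (a.0)\{b} ⊢ ··a··> m4
  m4 = 0\{b} ⊢ (no moves)
Reachable graph of Q (4 states):
  n0 = rec X. a.(a.a.0)\{b} + a.X ⊢ ··a··> n0, ··a··> n1
  n1 = (a.a.0)\{b} ⊢ ··a··> n2
  n2 = (a.0)\{b} ⊢ ··a··> n3
  n3 = 0\{b} ⊢ (no moves)
Trace ⟨b⟩ through P, begin at {m0}:
  after b @ step 1: {m2}
  P completes σ.
Trace ⟨b⟩ through Q, begin at {n0}:
  after b @ step 1: no successor for Q

traces(P) ≠ traces(Q) — witness ⟨b⟩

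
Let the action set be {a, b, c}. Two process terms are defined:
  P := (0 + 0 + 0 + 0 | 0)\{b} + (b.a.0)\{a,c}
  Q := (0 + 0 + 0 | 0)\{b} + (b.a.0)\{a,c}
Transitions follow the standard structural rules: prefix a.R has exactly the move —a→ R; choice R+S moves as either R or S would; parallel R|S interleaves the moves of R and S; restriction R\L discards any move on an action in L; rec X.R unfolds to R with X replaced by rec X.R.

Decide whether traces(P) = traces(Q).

traces(P) = traces(Q)

LTS(P): 2 reachable states
  p0 = (0 + 0 + 0 + 0 | 0)\{b} + (b.a.0)\{a,c} :: --b--▸ p1
  p1 = (a.0)\{a,c} :: (no moves)
LTS(Q): 2 reachable states
  q0 = (0 + 0 + 0 | 0)\{b} + (b.a.0)\{a,c} :: --b--▸ q1
  q1 = (a.0)\{a,c} :: (no moves)
Bisimilarity quotient blocks:
  B0 = {p0, q0}
  B1 = {p1, q1}
p0 ∈ B0, q0 ∈ B0 → same block
Bisimilar ⇒ trace-equivalent.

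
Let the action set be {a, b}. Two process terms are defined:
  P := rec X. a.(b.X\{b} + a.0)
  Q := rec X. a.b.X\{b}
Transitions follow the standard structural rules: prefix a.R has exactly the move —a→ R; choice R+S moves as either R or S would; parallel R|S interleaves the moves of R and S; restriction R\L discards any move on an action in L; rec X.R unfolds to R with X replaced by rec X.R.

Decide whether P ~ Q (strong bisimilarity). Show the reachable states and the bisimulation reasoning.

NO

LTS(P): 6 reachable states
  u0 = rec X. a.(b.X\{b} + a.0) has moves —a→ u1
  u1 = b.(rec X. a.(b.X\{b} + a.0))\{b} + a.0 has moves —a→ u2, —b→ u3
  u2 = 0 has moves (no moves)
  u3 = (rec X. a.(b.X\{b} + a.0))\{b} has moves —a→ u4
  u4 = (b.(rec X. a.(b.X\{b} + a.0))\{b} + a.0)\{b} has moves —a→ u5
  u5 = 0\{b} has moves (no moves)
LTS(Q): 4 reachable states
  v0 = rec X. a.b.X\{b} has moves —a→ v1
  v1 = b.(rec X. a.b.X\{b})\{b} has moves —b→ v2
  v2 = (rec X. a.b.X\{b})\{b} has moves —a→ v3
  v3 = (b.(rec X. a.b.X\{b})\{b})\{b} has moves (no moves)
Bisimilarity quotient blocks:
  B0 = {u0}
  B1 = {u1}
  B2 = {u2, u5, v3}
  B3 = {u3}
  B4 = {u4, v2}
  B5 = {v0}
  B6 = {v1}
u0 ∈ B0, v0 ∈ B5 → different blocks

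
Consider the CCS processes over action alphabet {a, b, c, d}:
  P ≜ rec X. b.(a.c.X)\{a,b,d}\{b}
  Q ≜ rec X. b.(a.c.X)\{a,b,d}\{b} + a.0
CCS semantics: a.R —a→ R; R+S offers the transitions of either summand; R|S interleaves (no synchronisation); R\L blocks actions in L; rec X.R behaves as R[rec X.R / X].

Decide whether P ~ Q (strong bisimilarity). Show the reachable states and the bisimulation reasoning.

Reachable graph of P (2 states):
  p0 = rec X. b.(a.c.X)\{a,b,d}\{b} → —b→ p1
  p1 = (a.c.(rec X. b.(a.c.X)\{a,b,d}\{b}))\{a,b,d}\{b} → (no moves)
Reachable graph of Q (3 states):
  q0 = rec X. b.(a.c.X)\{a,b,d}\{b} + a.0 → —a→ q1, —b→ q2
  q1 = 0 → (no moves)
  q2 = (a.c.(rec X. b.(a.c.X)\{a,b,d}\{b} + a.0))\{a,b,d}\{b} → (no moves)
Partition-refinement fixed point:
  B0 = {p0}
  B1 = {p1, q1, q2}
  B2 = {q0}
p0 ∈ B0, q0 ∈ B2 → different blocks

not bisimilar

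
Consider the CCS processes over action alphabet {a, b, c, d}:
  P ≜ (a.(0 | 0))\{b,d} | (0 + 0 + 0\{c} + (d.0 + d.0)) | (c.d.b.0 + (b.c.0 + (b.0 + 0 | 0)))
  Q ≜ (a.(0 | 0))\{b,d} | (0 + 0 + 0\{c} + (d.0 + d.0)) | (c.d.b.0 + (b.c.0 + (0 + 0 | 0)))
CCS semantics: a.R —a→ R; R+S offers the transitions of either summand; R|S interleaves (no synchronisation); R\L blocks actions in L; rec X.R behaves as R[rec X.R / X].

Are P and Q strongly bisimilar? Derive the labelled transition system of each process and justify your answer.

Reachable graph of P (20 states):
  p0 = (a.(0 | 0))\{b,d} | (0 + 0 + 0\{c} + (d.0 + d.0)) | (c.d.b.0 + (b.c.0 + (b.0 + 0 | 0))) ⊢ --a--▸ p1, --b--▸ p2, --b--▸ p3, --c--▸ p4, --d--▸ p5
  p1 = (0 | 0)\{b,d} | (0 + 0 + 0\{c} + (d.0 + d.0)) | (c.d.b.0 + (b.c.0 + (b.0 + 0 | 0))) ⊢ --b--▸ p6, --b--▸ p7, --c--▸ p8, --d--▸ p9
  p2 = (a.(0 | 0))\{b,d} | (0 + 0 + 0\{c} + (d.0 + d.0)) | 0 ⊢ --a--▸ p6, --d--▸ p10
  p3 = (a.(0 | 0))\{b,d} | (0 + 0 + 0\{c} + (d.0 + d.0)) | c.0 ⊢ --a--▸ p7, --c--▸ p2, --d--▸ p11
  p4 = (a.(0 | 0))\{b,d} | (0 + 0 + 0\{c} + (d.0 + d.0)) | d.b.0 ⊢ --a--▸ p8, --d--▸ p12, --d--▸ p13
  p5 = (a.(0 | 0))\{b,d} | 0 | (c.d.b.0 + (b.c.0 + (b.0 + 0 | 0))) ⊢ --a--▸ p9, --b--▸ p10, --b--▸ p11, --c--▸ p13
  p6 = (0 | 0)\{b,d} | (0 + 0 + 0\{c} + (d.0 + d.0)) | 0 ⊢ --d--▸ p14
  p7 = (0 | 0)\{b,d} | (0 + 0 + 0\{c} + (d.0 + d.0)) | c.0 ⊢ --c--▸ p6, --d--▸ p15
  p8 = (0 | 0)\{b,d} | (0 + 0 + 0\{c} + (d.0 + d.0)) | d.b.0 ⊢ --d--▸ p16, --d--▸ p17
  p9 = (0 | 0)\{b,d} | 0 | (c.d.b.0 + (b.c.0 + (b.0 + 0 | 0))) ⊢ --b--▸ p14, --b--▸ p15, --c--▸ p17
  p10 = (a.(0 | 0))\{b,d} | 0 | 0 ⊢ --a--▸ p14
  p11 = (a.(0 | 0))\{b,d} | 0 | c.0 ⊢ --a--▸ p15, --c--▸ p10
  p12 = (a.(0 | 0))\{b,d} | (0 + 0 + 0\{c} + (d.0 + d.0)) | b.0 ⊢ --a--▸ p16, --b--▸ p2, --d--▸ p18
  p13 = (a.(0 | 0))\{b,d} | 0 | d.b.0 ⊢ --a--▸ p17, --d--▸ p18
  p14 = (0 | 0)\{b,d} | 0 | 0 ⊢ (no moves)
  p15 = (0 | 0)\{b,d} | 0 | c.0 ⊢ --c--▸ p14
  p16 = (0 | 0)\{b,d} | (0 + 0 + 0\{c} + (d.0 + d.0)) | b.0 ⊢ --b--▸ p6, --d--▸ p19
  p17 = (0 | 0)\{b,d} | 0 | d.b.0 ⊢ --d--▸ p19
  p18 = (a.(0 | 0))\{b,d} | 0 | b.0 ⊢ --a--▸ p19, --b--▸ p10
  p19 = (0 | 0)\{b,d} | 0 | b.0 ⊢ --b--▸ p14
Reachable graph of Q (20 states):
  q0 = (a.(0 | 0))\{b,d} | (0 + 0 + 0\{c} + (d.0 + d.0)) | (c.d.b.0 + (b.c.0 + (0 + 0 | 0))) ⊢ --a--▸ q1, --b--▸ q2, --c--▸ q3, --d--▸ q4
  q1 = (0 | 0)\{b,d} | (0 + 0 + 0\{c} + (d.0 + d.0)) | (c.d.b.0 + (b.c.0 + (0 + 0 | 0))) ⊢ --b--▸ q5, --c--▸ q6, --d--▸ q7
  q2 = (a.(0 | 0))\{b,d} | (0 + 0 + 0\{c} + (d.0 + d.0)) | c.0 ⊢ --a--▸ q5, --c--▸ q8, --d--▸ q9
  q3 = (a.(0 | 0))\{b,d} | (0 + 0 + 0\{c} + (d.0 + d.0)) | d.b.0 ⊢ --a--▸ q6, --d--▸ q10, --d--▸ q11
  q4 = (a.(0 | 0))\{b,d} | 0 | (c.d.b.0 + (b.c.0 + (0 + 0 | 0))) ⊢ --a--▸ q7, --b--▸ q9, --c--▸ q11
  q5 = (0 | 0)\{b,d} | (0 + 0 + 0\{c} + (d.0 + d.0)) | c.0 ⊢ --c--▸ q12, --d--▸ q13
  q6 = (0 | 0)\{b,d} | (0 + 0 + 0\{c} + (d.0 + d.0)) | d.b.0 ⊢ --d--▸ q14, --d--▸ q15
  q7 = (0 | 0)\{b,d} | 0 | (c.d.b.0 + (b.c.0 + (0 + 0 | 0))) ⊢ --b--▸ q13, --c--▸ q15
  q8 = (a.(0 | 0))\{b,d} | (0 + 0 + 0\{c} + (d.0 + d.0)) | 0 ⊢ --a--▸ q12, --d--▸ q16
  q9 = (a.(0 | 0))\{b,d} | 0 | c.0 ⊢ --a--▸ q13, --c--▸ q16
  q10 = (a.(0 | 0))\{b,d} | (0 + 0 + 0\{c} + (d.0 + d.0)) | b.0 ⊢ --a--▸ q14, --b--▸ q8, --d--▸ q17
  q11 = (a.(0 | 0))\{b,d} | 0 | d.b.0 ⊢ --a--▸ q15, --d--▸ q17
  q12 = (0 | 0)\{b,d} | (0 + 0 + 0\{c} + (d.0 + d.0)) | 0 ⊢ --d--▸ q18
  q13 = (0 | 0)\{b,d} | 0 | c.0 ⊢ --c--▸ q18
  q14 = (0 | 0)\{b,d} | (0 + 0 + 0\{c} + (d.0 + d.0)) | b.0 ⊢ --b--▸ q12, --d--▸ q19
  q15 = (0 | 0)\{b,d} | 0 | d.b.0 ⊢ --d--▸ q19
  q16 = (a.(0 | 0))\{b,d} | 0 | 0 ⊢ --a--▸ q18
  q17 = (a.(0 | 0))\{b,d} | 0 | b.0 ⊢ --a--▸ q19, --b--▸ q16
  q18 = (0 | 0)\{b,d} | 0 | 0 ⊢ (no moves)
  q19 = (0 | 0)\{b,d} | 0 | b.0 ⊢ --b--▸ q18
Coarsest stable partition (strong bisimilarity classes):
  B0 = {p0}
  B1 = {p5}
  B2 = {p10, q16}
  B3 = {p14, q18}
  B4 = {p13, q11}
  B5 = {p18, q17}
  B6 = {p19, q19}
  B7 = {p17, q15}
  B8 = {p9}
  B9 = {p15, q13}
  B10 = {p11, q9}
  B11 = {p2, q8}
  B12 = {p6, q12}
  B13 = {p4, q3}
  B14 = {p12, q10}
  B15 = {p16, q14}
  B16 = {p8, q6}
  B17 = {p1}
  B18 = {p7, q5}
  B19 = {p3, q2}
  B20 = {q0}
  B21 = {q4}
  B22 = {q7}
  B23 = {q1}
p0 ∈ B0, q0 ∈ B20 → different blocks

not bisimilar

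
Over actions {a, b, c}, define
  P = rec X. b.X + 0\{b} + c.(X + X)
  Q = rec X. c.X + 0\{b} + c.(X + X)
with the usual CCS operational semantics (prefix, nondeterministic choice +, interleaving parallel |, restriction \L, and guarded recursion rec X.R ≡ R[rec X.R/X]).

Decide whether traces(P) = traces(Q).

Reachable graph of P (2 states):
  m0 = rec X. b.X + 0\{b} + c.(X + X) :: ··b··> m0, ··c··> m1
  m1 = (rec X. b.X + 0\{b} + c.(X + X)) + (rec X. b.X + 0\{b} + c.(X + X)) :: ··b··> m0, ··c··> m1
Reachable graph of Q (2 states):
  n0 = rec X. c.X + 0\{b} + c.(X + X) :: ··c··> n0, ··c··> n1
  n1 = (rec X. c.X + 0\{b} + c.(X + X)) + (rec X. c.X + 0\{b} + c.(X + X)) :: ··c··> n0, ··c··> n1
Run σ = ⟨b⟩ on P: start {m0}
  after b @ step 1: {m0}
  ✓ P
Run σ = ⟨b⟩ on Q: start {n0}
  after b @ step 1: ∅  — Q cannot continue

trace-distinct — witness ⟨b⟩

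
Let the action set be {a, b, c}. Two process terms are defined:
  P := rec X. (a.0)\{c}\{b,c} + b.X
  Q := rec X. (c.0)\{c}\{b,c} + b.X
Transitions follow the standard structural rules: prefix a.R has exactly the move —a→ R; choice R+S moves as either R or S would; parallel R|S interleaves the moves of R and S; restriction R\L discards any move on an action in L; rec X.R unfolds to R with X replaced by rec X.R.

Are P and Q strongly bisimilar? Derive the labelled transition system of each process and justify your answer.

P ≁ Q

LTS(P): 2 reachable states
  p0 = rec X. (a.0)\{c}\{b,c} + b.X has moves ··a··> p1, ··b··> p0
  p1 = 0\{c}\{b,c} has moves ∅
LTS(Q): 1 reachable states
  q0 = rec X. (c.0)\{c}\{b,c} + b.X has moves ··b··> q0
Coarsest stable partition (strong bisimilarity classes):
  B0 = {p0}
  B1 = {p1}
  B2 = {q0}
p0 ∈ B0, q0 ∈ B2 → different blocks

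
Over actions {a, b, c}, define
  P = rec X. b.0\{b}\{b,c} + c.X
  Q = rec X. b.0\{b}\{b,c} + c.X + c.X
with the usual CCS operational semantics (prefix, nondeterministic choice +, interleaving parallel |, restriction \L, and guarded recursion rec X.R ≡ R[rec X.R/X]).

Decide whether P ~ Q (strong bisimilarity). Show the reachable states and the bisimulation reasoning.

P ~ Q

Reachable graph of P (2 states):
  m0 = rec X. b.0\{b}\{b,c} + c.X ⊢ -b-> m1, -c-> m0
  m1 = 0\{b}\{b,c} ⊢ (no moves)
Reachable graph of Q (2 states):
  n0 = rec X. b.0\{b}\{b,c} + c.X + c.X ⊢ -b-> n1, -c-> n0
  n1 = 0\{b}\{b,c} ⊢ (no moves)
Coarsest stable partition (strong bisimilarity classes):
  B0 = {m0, n0}
  B1 = {m1, n1}
m0 ∈ B0, n0 ∈ B0 → same block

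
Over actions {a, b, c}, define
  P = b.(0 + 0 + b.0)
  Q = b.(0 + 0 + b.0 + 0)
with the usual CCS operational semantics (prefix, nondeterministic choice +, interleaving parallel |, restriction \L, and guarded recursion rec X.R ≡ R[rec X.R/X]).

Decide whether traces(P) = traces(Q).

traces(P) = traces(Q)

Reachable graph of P (3 states):
  m0 = b.(0 + 0 + b.0) has moves =b=> m1
  m1 = 0 + 0 + b.0 has moves =b=> m2
  m2 = 0 has moves stopped
Reachable graph of Q (3 states):
  n0 = b.(0 + 0 + b.0 + 0) has moves =b=> n1
  n1 = 0 + 0 + b.0 + 0 has moves =b=> n2
  n2 = 0 has moves stopped
Bisimilarity quotient blocks:
  B0 = {m0, n0}
  B1 = {m1, n1}
  B2 = {m2, n2}
m0 ∈ B0, n0 ∈ B0 → same block
Bisimilar ⇒ trace-equivalent.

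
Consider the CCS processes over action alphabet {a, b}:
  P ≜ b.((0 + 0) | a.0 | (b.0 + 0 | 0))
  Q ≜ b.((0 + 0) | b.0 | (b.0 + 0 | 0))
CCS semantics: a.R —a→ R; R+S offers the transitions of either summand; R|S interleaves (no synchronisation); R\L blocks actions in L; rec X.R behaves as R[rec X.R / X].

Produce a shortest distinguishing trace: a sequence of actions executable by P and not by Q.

LTS(P): 5 reachable states
  u0 = b.((0 + 0) | a.0 | (b.0 + 0 | 0)) ⊢ --b--▸ u1
  u1 = (0 + 0) | a.0 | (b.0 + 0 | 0) ⊢ --a--▸ u2, --b--▸ u3
  u2 = (0 + 0) | 0 | (b.0 + 0 | 0) ⊢ --b--▸ u4
  u3 = (0 + 0) | a.0 | 0 ⊢ --a--▸ u4
  u4 = (0 + 0) | 0 | 0 ⊢ stopped
LTS(Q): 5 reachable states
  v0 = b.((0 + 0) | b.0 | (b.0 + 0 | 0)) ⊢ --b--▸ v1
  v1 = (0 + 0) | b.0 | (b.0 + 0 | 0) ⊢ --b--▸ v2, --b--▸ v3
  v2 = (0 + 0) | 0 | (b.0 + 0 | 0) ⊢ --b--▸ v4
  v3 = (0 + 0) | b.0 | 0 ⊢ --b--▸ v4
  v4 = (0 + 0) | 0 | 0 ⊢ stopped
Executing ba from P (initial set {u0}):
  step 1 (b): {u1}
  step 2 (a): {u2}
  P completes σ.
Executing ba from Q (initial set {v0}):
  step 1 (b): {v1}
  step 2 (a): no successor for Q

ba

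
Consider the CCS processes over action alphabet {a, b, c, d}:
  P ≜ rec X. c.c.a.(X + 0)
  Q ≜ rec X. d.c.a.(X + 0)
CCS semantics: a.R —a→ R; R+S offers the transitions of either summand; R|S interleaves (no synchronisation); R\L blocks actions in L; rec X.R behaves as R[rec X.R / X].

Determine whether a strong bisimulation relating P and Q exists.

P's transition system — 4 states:
  m0 = rec X. c.c.a.(X + 0) → --c--▸ m1
  m1 = c.a.((rec X. c.c.a.(X + 0)) + 0) → --c--▸ m2
  m2 = a.((rec X. c.c.a.(X + 0)) + 0) → --a--▸ m3
  m3 = (rec X. c.c.a.(X + 0)) + 0 → --c--▸ m1
Q's transition system — 4 states:
  n0 = rec X. d.c.a.(X + 0) → --d--▸ n1
  n1 = c.a.((rec X. d.c.a.(X + 0)) + 0) → --c--▸ n2
  n2 = a.((rec X. d.c.a.(X + 0)) + 0) → --a--▸ n3
  n3 = (rec X. d.c.a.(X + 0)) + 0 → --d--▸ n1
Bisimilarity quotient blocks:
  B0 = {m0, m3}
  B1 = {m1}
  B2 = {m2}
  B3 = {n0, n3}
  B4 = {n1}
  B5 = {n2}
m0 ∈ B0, n0 ∈ B3 → different blocks

not bisimilar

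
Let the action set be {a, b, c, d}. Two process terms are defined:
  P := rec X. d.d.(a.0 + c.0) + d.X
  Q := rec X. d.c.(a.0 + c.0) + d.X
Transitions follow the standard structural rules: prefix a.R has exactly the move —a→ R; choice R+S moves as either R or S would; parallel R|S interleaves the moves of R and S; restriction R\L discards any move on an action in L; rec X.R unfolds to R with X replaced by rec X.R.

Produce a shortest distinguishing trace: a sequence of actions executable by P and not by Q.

dda

P's transition system — 4 states:
  s0 = rec X. d.d.(a.0 + c.0) + d.X ⊢ --d--▸ s0, --d--▸ s1
  s1 = d.(a.0 + c.0) ⊢ --d--▸ s2
  s2 = a.0 + c.0 ⊢ --a--▸ s3, --c--▸ s3
  s3 = 0 ⊢ stopped
Q's transition system — 4 states:
  t0 = rec X. d.c.(a.0 + c.0) + d.X ⊢ --d--▸ t0, --d--▸ t1
  t1 = c.(a.0 + c.0) ⊢ --c--▸ t2
  t2 = a.0 + c.0 ⊢ --a--▸ t3, --c--▸ t3
  t3 = 0 ⊢ stopped
Executing dda from P (initial set {s0}):
  after d @ step 1: {s0, s1}
  after d @ step 2: {s0, s1, s2}
  after a @ step 3: {s3}
  — P admits the full trace.
Executing dda from Q (initial set {t0}):
  after d @ step 1: {t0, t1}
  after d @ step 2: {t0, t1}
  after a @ step 3: no successor for Q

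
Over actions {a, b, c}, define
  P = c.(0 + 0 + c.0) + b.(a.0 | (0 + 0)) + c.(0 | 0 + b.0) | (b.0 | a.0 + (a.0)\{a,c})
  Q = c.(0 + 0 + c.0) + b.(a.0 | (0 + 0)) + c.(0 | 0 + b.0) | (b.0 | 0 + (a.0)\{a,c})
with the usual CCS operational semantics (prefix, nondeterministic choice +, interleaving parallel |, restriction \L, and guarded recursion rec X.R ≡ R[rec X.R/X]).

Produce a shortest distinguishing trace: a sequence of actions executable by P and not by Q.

a

Reachable graph of P (16 states):
  s0 = c.(0 + 0 + c.0) + b.(a.0 | (0 + 0)) + c.(0 | 0 + b.0) | (b.0 | a.0 + (a.0)\{a,c}) | --a--▸ s1, --b--▸ s2, --b--▸ s3, --c--▸ s4, --c--▸ s5
  s1 = c.(0 | 0 + b.0) | (b.0 | 0) | --b--▸ s6, --c--▸ s7
  s2 = a.0 | (0 + 0) | --a--▸ s8
  s3 = c.(0 | 0 + b.0) | (0 | a.0) | --a--▸ s6, --c--▸ s9
  s4 = (0 | 0 + b.0) | (b.0 | a.0 + (a.0)\{a,c}) | --a--▸ s7, --b--▸ s10, --b--▸ s9
  s5 = 0 + 0 + c.0 | --c--▸ s11
  s6 = c.(0 | 0 + b.0) | (0 | 0) | --c--▸ s12
  s7 = (0 | 0 + b.0) | (b.0 | 0) | --b--▸ s12, --b--▸ s13
  s8 = 0 | (0 + 0) | ∅
  s9 = (0 | 0 + b.0) | (0 | a.0) | --a--▸ s12, --b--▸ s14
  s10 = 0 | (b.0 | a.0 + (a.0)\{a,c}) | --a--▸ s13, --b--▸ s14
  s11 = 0 | ∅
  s12 = (0 | 0 + b.0) | (0 | 0) | --b--▸ s15
  s13 = 0 | (b.0 | 0) | --b--▸ s15
  s14 = 0 | (0 | a.0) | --a--▸ s15
  s15 = 0 | (0 | 0) | ∅
Reachable graph of Q (10 states):
  t0 = c.(0 + 0 + c.0) + b.(a.0 | (0 + 0)) + c.(0 | 0 + b.0) | (b.0 | 0 + (a.0)\{a,c}) | --b--▸ t1, --b--▸ t2, --c--▸ t3, --c--▸ t4
  t1 = a.0 | (0 + 0) | --a--▸ t5
  t2 = c.(0 | 0 + b.0) | (0 | 0) | --c--▸ t6
  t3 = (0 | 0 + b.0) | (b.0 | 0 + (a.0)\{a,c}) | --b--▸ t6, --b--▸ t7
  t4 = 0 + 0 + c.0 | --c--▸ t8
  t5 = 0 | (0 + 0) | ∅
  t6 = (0 | 0 + b.0) | (0 | 0) | --b--▸ t9
  t7 = 0 | (b.0 | 0 + (a.0)\{a,c}) | --b--▸ t9
  t8 = 0 | ∅
  t9 = 0 | (0 | 0) | ∅
Run σ = ⟨a⟩ on P: start {s0}
  step 1 (a): {s1}
  — P admits the full trace.
Run σ = ⟨a⟩ on Q: start {t0}
  step 1 (a): ∅  — Q cannot continue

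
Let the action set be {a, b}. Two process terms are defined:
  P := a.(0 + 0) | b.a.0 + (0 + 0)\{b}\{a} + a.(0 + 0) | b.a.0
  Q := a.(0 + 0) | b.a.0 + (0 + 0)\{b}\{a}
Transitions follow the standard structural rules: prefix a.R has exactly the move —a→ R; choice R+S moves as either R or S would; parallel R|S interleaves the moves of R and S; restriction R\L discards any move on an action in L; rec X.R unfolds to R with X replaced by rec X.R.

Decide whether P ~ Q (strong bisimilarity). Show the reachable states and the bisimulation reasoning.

Reachable graph of P (6 states):
  u0 = a.(0 + 0) | b.a.0 + (0 + 0)\{b}\{a} + a.(0 + 0) | b.a.0 has moves =a=> u1, =b=> u2
  u1 = (0 + 0) | b.a.0 has moves =b=> u3
  u2 = a.(0 + 0) | a.0 has moves =a=> u3, =a=> u4
  u3 = (0 + 0) | a.0 has moves =a=> u5
  u4 = a.(0 + 0) | 0 has moves =a=> u5
  u5 = (0 + 0) | 0 has moves ·
Reachable graph of Q (6 states):
  v0 = a.(0 + 0) | b.a.0 + (0 + 0)\{b}\{a} has moves =a=> v1, =b=> v2
  v1 = (0 + 0) | b.a.0 has moves =b=> v3
  v2 = a.(0 + 0) | a.0 has moves =a=> v3, =a=> v4
  v3 = (0 + 0) | a.0 has moves =a=> v5
  v4 = a.(0 + 0) | 0 has moves =a=> v5
  v5 = (0 + 0) | 0 has moves ·
Partition-refinement fixed point:
  B0 = {u0, v0}
  B1 = {u2, v2}
  B2 = {u3, u4, v3, v4}
  B3 = {u5, v5}
  B4 = {u1, v1}
u0 ∈ B0, v0 ∈ B0 → same block

bisimilar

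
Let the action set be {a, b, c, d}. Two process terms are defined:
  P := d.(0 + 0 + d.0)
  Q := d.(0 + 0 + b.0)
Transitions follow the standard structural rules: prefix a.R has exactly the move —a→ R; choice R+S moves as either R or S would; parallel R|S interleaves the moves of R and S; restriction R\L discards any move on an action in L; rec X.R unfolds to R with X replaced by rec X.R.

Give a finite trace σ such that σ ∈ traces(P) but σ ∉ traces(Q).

LTS(P): 3 reachable states
  p0 = d.(0 + 0 + d.0) :: —d→ p1
  p1 = 0 + 0 + d.0 :: —d→ p2
  p2 = 0 :: deadlocked
LTS(Q): 3 reachable states
  q0 = d.(0 + 0 + b.0) :: —d→ q1
  q1 = 0 + 0 + b.0 :: —b→ q2
  q2 = 0 :: deadlocked
Trace ⟨dd⟩ through P, begin at {p0}:
  [1] d ⇒ {p1}
  [2] d ⇒ {p2}
  ✓ P
Trace ⟨dd⟩ through Q, begin at {q0}:
  [1] d ⇒ {q1}
  [2] d ⇒ ∅  — Q cannot continue

dd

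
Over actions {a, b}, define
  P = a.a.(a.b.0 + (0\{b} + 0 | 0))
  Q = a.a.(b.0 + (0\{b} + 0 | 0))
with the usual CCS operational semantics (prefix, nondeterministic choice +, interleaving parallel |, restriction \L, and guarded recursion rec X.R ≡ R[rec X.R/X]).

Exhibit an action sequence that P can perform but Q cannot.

LTS(P): 5 reachable states
  p0 = a.a.(a.b.0 + (0\{b} + 0 | 0)) ⊢ -a-> p1
  p1 = a.(a.b.0 + (0\{b} + 0 | 0)) ⊢ -a-> p2
  p2 = a.b.0 + (0\{b} + 0 | 0) ⊢ -a-> p3
  p3 = b.0 ⊢ -b-> p4
  p4 = 0 ⊢ ∅
LTS(Q): 4 reachable states
  q0 = a.a.(b.0 + (0\{b} + 0 | 0)) ⊢ -a-> q1
  q1 = a.(b.0 + (0\{b} + 0 | 0)) ⊢ -a-> q2
  q2 = b.0 + (0\{b} + 0 | 0) ⊢ -b-> q3
  q3 = 0 ⊢ ∅
Executing aaa from P (initial set {p0}):
  after a @ step 1: {p1}
  after a @ step 2: {p2}
  after a @ step 3: {p3}
  P completes σ.
Executing aaa from Q (initial set {q0}):
  after a @ step 1: {q1}
  after a @ step 2: {q2}
  after a @ step 3: ∅  — Q cannot continue

aaa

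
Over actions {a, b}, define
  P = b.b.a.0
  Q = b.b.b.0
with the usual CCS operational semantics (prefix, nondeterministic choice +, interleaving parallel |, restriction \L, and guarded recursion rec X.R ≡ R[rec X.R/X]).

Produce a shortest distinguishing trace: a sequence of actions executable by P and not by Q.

bba

LTS(P): 4 reachable states
  s0 = b.b.a.0 → —b→ s1
  s1 = b.a.0 → —b→ s2
  s2 = a.0 → —a→ s3
  s3 = 0 → ∅
LTS(Q): 4 reachable states
  t0 = b.b.b.0 → —b→ t1
  t1 = b.b.0 → —b→ t2
  t2 = b.0 → —b→ t3
  t3 = 0 → ∅
Trace ⟨bba⟩ through P, begin at {s0}:
  step 1 (b): {s1}
  step 2 (b): {s2}
  step 3 (a): {s3}
  ✓ P
Trace ⟨bba⟩ through Q, begin at {t0}:
  step 1 (b): {t1}
  step 2 (b): {t2}
  step 3 (a): no successor for Q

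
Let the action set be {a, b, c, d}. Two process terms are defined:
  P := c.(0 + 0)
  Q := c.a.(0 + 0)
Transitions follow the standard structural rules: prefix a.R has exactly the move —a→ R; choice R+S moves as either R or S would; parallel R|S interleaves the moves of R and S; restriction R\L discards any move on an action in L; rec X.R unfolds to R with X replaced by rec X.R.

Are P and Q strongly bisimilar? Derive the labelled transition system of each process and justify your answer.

not bisimilar

P's transition system — 2 states:
  u0 = c.(0 + 0) | =c=> u1
  u1 = 0 + 0 | (no moves)
Q's transition system — 3 states:
  v0 = c.a.(0 + 0) | =c=> v1
  v1 = a.(0 + 0) | =a=> v2
  v2 = 0 + 0 | (no moves)
Coarsest stable partition (strong bisimilarity classes):
  B0 = {u0}
  B1 = {u1, v2}
  B2 = {v0}
  B3 = {v1}
u0 ∈ B0, v0 ∈ B2 → different blocks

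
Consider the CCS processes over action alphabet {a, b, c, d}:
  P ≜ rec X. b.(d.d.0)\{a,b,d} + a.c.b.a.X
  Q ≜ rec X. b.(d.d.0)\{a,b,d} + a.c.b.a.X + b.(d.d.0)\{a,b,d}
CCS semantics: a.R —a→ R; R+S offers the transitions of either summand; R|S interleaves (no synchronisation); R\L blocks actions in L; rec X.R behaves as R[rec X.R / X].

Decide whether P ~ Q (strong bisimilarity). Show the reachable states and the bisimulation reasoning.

Reachable graph of P (5 states):
  s0 = rec X. b.(d.d.0)\{a,b,d} + a.c.b.a.X → =a=> s1, =b=> s2
  s1 = c.b.a.(rec X. b.(d.d.0)\{a,b,d} + a.c.b.a.X) → =c=> s3
  s2 = (d.d.0)\{a,b,d} → ∅
  s3 = b.a.(rec X. b.(d.d.0)\{a,b,d} + a.c.b.a.X) → =b=> s4
  s4 = a.(rec X. b.(d.d.0)\{a,b,d} + a.c.b.a.X) → =a=> s0
Reachable graph of Q (5 states):
  t0 = rec X. b.(d.d.0)\{a,b,d} + a.c.b.a.X + b.(d.d.0)\{a,b,d} → =a=> t1, =b=> t2
  t1 = c.b.a.(rec X. b.(d.d.0)\{a,b,d} + a.c.b.a.X + b.(d.d.0)\{a,b,d}) → =c=> t3
  t2 = (d.d.0)\{a,b,d} → ∅
  t3 = b.a.(rec X. b.(d.d.0)\{a,b,d} + a.c.b.a.X + b.(d.d.0)\{a,b,d}) → =b=> t4
  t4 = a.(rec X. b.(d.d.0)\{a,b,d} + a.c.b.a.X + b.(d.d.0)\{a,b,d}) → =a=> t0
Coarsest stable partition (strong bisimilarity classes):
  B0 = {s0, t0}
  B1 = {s2, t2}
  B2 = {s1, t1}
  B3 = {s3, t3}
  B4 = {s4, t4}
s0 ∈ B0, t0 ∈ B0 → same block

bisimilar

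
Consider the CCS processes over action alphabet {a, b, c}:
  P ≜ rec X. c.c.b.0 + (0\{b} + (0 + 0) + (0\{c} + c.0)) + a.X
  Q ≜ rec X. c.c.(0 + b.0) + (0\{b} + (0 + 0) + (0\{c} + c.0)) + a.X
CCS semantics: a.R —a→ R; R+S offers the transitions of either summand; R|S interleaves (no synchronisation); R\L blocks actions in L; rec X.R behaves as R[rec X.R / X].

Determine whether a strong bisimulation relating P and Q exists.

Reachable graph of P (4 states):
  m0 = rec X. c.c.b.0 + (0\{b} + (0 + 0) + (0\{c} + c.0)) + a.X ⊢ ··a··> m0, ··c··> m1, ··c··> m2
  m1 = 0 ⊢ deadlocked
  m2 = c.b.0 ⊢ ··c··> m3
  m3 = b.0 ⊢ ··b··> m1
Reachable graph of Q (4 states):
  n0 = rec X. c.c.(0 + b.0) + (0\{b} + (0 + 0) + (0\{c} + c.0)) + a.X ⊢ ··a··> n0, ··c··> n1, ··c··> n2
  n1 = 0 ⊢ deadlocked
  n2 = c.(0 + b.0) ⊢ ··c··> n3
  n3 = 0 + b.0 ⊢ ··b··> n1
Partition-refinement fixed point:
  B0 = {m0, n0}
  B1 = {m2, n2}
  B2 = {m3, n3}
  B3 = {m1, n1}
m0 ∈ B0, n0 ∈ B0 → same block

YES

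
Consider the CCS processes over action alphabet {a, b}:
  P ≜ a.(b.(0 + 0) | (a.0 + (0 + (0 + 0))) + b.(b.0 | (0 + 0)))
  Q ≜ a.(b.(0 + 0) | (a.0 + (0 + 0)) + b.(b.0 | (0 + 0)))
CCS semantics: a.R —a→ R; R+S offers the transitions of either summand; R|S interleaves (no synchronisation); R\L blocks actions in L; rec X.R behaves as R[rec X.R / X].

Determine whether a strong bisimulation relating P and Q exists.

bisimilar

LTS(P): 7 reachable states
  p0 = a.(b.(0 + 0) | (a.0 + (0 + (0 + 0))) + b.(b.0 | (0 + 0))) | --a--▸ p1
  p1 = b.(0 + 0) | (a.0 + (0 + (0 + 0))) + b.(b.0 | (0 + 0)) | --a--▸ p2, --b--▸ p3, --b--▸ p4
  p2 = b.(0 + 0) | 0 | --b--▸ p5
  p3 = (0 + 0) | (a.0 + (0 + (0 + 0))) | --a--▸ p5
  p4 = b.0 | (0 + 0) | --b--▸ p6
  p5 = (0 + 0) | 0 | ·
  p6 = 0 | (0 + 0) | ·
LTS(Q): 7 reachable states
  q0 = a.(b.(0 + 0) | (a.0 + (0 + 0)) + b.(b.0 | (0 + 0))) | --a--▸ q1
  q1 = b.(0 + 0) | (a.0 + (0 + 0)) + b.(b.0 | (0 + 0)) | --a--▸ q2, --b--▸ q3, --b--▸ q4
  q2 = b.(0 + 0) | 0 | --b--▸ q5
  q3 = (0 + 0) | (a.0 + (0 + 0)) | --a--▸ q5
  q4 = b.0 | (0 + 0) | --b--▸ q6
  q5 = (0 + 0) | 0 | ·
  q6 = 0 | (0 + 0) | ·
Partition-refinement fixed point:
  B0 = {p0, q0}
  B1 = {p1, q1}
  B2 = {p2, p4, q2, q4}
  B3 = {p5, p6, q5, q6}
  B4 = {p3, q3}
p0 ∈ B0, q0 ∈ B0 → same block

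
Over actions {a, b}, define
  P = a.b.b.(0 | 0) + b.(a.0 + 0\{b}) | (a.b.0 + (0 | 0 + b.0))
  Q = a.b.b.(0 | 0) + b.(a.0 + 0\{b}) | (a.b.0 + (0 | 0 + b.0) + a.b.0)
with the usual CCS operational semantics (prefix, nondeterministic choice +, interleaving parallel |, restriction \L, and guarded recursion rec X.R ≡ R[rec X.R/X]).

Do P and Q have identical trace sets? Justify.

P's transition system — 11 states:
  m0 = a.b.b.(0 | 0) + b.(a.0 + 0\{b}) | (a.b.0 + (0 | 0 + b.0)) → =a=> m1, =a=> m2, =b=> m3, =b=> m4
  m1 = b.(a.0 + 0\{b}) | b.0 → =b=> m4, =b=> m5
  m2 = b.b.(0 | 0) → =b=> m6
  m3 = (a.0 + 0\{b}) | (a.b.0 + (0 | 0 + b.0)) → =a=> m5, =a=> m7, =b=> m8
  m4 = b.(a.0 + 0\{b}) | 0 → =b=> m8
  m5 = (a.0 + 0\{b}) | b.0 → =a=> m9, =b=> m8
  m6 = b.(0 | 0) → =b=> m10
  m7 = 0 | (a.b.0 + (0 | 0 + b.0)) → =a=> m9, =b=> m10
  m8 = (a.0 + 0\{b}) | 0 → =a=> m10
  m9 = 0 | b.0 → =b=> m10
  m10 = 0 | 0 → ∅
Q's transition system — 11 states:
  n0 = a.b.b.(0 | 0) + b.(a.0 + 0\{b}) | (a.b.0 + (0 | 0 + b.0) + a.b.0) → =a=> n1, =a=> n2, =b=> n3, =b=> n4
  n1 = b.(a.0 + 0\{b}) | b.0 → =b=> n4, =b=> n5
  n2 = b.b.(0 | 0) → =b=> n6
  n3 = (a.0 + 0\{b}) | (a.b.0 + (0 | 0 + b.0) + a.b.0) → =a=> n5, =a=> n7, =b=> n8
  n4 = b.(a.0 + 0\{b}) | 0 → =b=> n8
  n5 = (a.0 + 0\{b}) | b.0 → =a=> n9, =b=> n8
  n6 = b.(0 | 0) → =b=> n10
  n7 = 0 | (a.b.0 + (0 | 0 + b.0) + a.b.0) → =a=> n9, =b=> n10
  n8 = (a.0 + 0\{b}) | 0 → =a=> n10
  n9 = 0 | b.0 → =b=> n10
  n10 = 0 | 0 → ∅
Partition-refinement fixed point:
  B0 = {m0, n0}
  B1 = {m4, n4}
  B2 = {m8, n8}
  B3 = {m10, n10}
  B4 = {m3, n3}
  B5 = {m7, n7}
  B6 = {m6, m9, n6, n9}
  B7 = {m5, n5}
  B8 = {m2, n2}
  B9 = {m1, n1}
m0 ∈ B0, n0 ∈ B0 → same block
Bisimilar ⇒ trace-equivalent.

traces(P) = traces(Q)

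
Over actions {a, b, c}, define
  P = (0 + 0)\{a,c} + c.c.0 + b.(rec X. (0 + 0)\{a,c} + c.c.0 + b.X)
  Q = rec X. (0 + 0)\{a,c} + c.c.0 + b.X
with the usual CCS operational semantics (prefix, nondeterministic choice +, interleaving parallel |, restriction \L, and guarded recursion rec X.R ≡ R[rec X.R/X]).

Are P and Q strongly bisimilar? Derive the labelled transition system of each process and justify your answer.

Reachable graph of P (4 states):
  s0 = (0 + 0)\{a,c} + c.c.0 + b.(rec X. (0 + 0)\{a,c} + c.c.0 + b.X) :: —b→ s1, —c→ s2
  s1 = rec X. (0 + 0)\{a,c} + c.c.0 + b.X :: —b→ s1, —c→ s2
  s2 = c.0 :: —c→ s3
  s3 = 0 :: ∅
Reachable graph of Q (3 states):
  t0 = rec X. (0 + 0)\{a,c} + c.c.0 + b.X :: —b→ t0, —c→ t1
  t1 = c.0 :: —c→ t2
  t2 = 0 :: ∅
Coarsest stable partition (strong bisimilarity classes):
  B0 = {s0, s1, t0}
  B1 = {s2, t1}
  B2 = {s3, t2}
s0 ∈ B0, t0 ∈ B0 → same block

P ~ Q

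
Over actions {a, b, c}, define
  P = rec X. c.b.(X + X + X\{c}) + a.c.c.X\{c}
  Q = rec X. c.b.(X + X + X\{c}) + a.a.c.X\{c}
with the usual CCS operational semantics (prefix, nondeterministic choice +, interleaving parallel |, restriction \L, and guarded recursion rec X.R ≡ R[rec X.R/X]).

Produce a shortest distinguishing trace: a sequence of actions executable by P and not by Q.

LTS(P): 7 reachable states
  p0 = rec X. c.b.(X + X + X\{c}) + a.c.c.X\{c} → =a=> p1, =c=> p2
  p1 = c.c.(rec X. c.b.(X + X + X\{c}) + a.c.c.X\{c})\{c} → =c=> p3
  p2 = b.((rec X. c.b.(X + X + X\{c}) + a.c.c.X\{c}) + (rec X. c.b.(X + X + X\{c}) + a.c.c.X\{c}) + (rec X. c.b.(X + X + X\{c}) + a.c.c.X\{c})\{c}) → =b=> p4
  p3 = c.(rec X. c.b.(X + X + X\{c}) + a.c.c.X\{c})\{c} → =c=> p5
  p4 = (rec X. c.b.(X + X + X\{c}) + a.c.c.X\{c}) + (rec X. c.b.(X + X + X\{c}) + a.c.c.X\{c}) + (rec X. c.b.(X + X + X\{c}) + a.c.c.X\{c})\{c} → =a=> p1, =a=> p6, =c=> p2
  p5 = (rec X. c.b.(X + X + X\{c}) + a.c.c.X\{c})\{c} → =a=> p6
  p6 = (c.c.(rec X. c.b.(X + X + X\{c}) + a.c.c.X\{c})\{c})\{c} → (no moves)
LTS(Q): 8 reachable states
  q0 = rec X. c.b.(X + X + X\{c}) + a.a.c.X\{c} → =a=> q1, =c=> q2
  q1 = a.c.(rec X. c.b.(X + X + X\{c}) + a.a.c.X\{c})\{c} → =a=> q3
  q2 = b.((rec X. c.b.(X + X + X\{c}) + a.a.c.X\{c}) + (rec X. c.b.(X + X + X\{c}) + a.a.c.X\{c}) + (rec X. c.b.(X + X + X\{c}) + a.a.c.X\{c})\{c}) → =b=> q4
  q3 = c.(rec X. c.b.(X + X + X\{c}) + a.a.c.X\{c})\{c} → =c=> q5
  q4 = (rec X. c.b.(X + X + X\{c}) + a.a.c.X\{c}) + (rec X. c.b.(X + X + X\{c}) + a.a.c.X\{c}) + (rec X. c.b.(X + X + X\{c}) + a.a.c.X\{c})\{c} → =a=> q1, =a=> q6, =c=> q2
  q5 = (rec X. c.b.(X + X + X\{c}) + a.a.c.X\{c})\{c} → =a=> q6
  q6 = (a.c.(rec X. c.b.(X + X + X\{c}) + a.a.c.X\{c})\{c})\{c} → =a=> q7
  q7 = (c.(rec X. c.b.(X + X + X\{c}) + a.a.c.X\{c})\{c})\{c} → (no moves)
Executing ac from P (initial set {p0}):
  after a @ step 1: {p1}
  after c @ step 2: {p3}
  ✓ P
Executing ac from Q (initial set {q0}):
  after a @ step 1: {q1}
  after c @ step 2: no successor for Q

ac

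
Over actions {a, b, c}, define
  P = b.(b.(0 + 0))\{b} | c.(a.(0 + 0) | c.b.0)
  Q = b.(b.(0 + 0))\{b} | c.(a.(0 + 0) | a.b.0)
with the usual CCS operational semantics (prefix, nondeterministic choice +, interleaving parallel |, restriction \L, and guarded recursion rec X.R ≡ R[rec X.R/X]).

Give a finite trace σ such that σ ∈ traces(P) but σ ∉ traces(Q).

cc

P's transition system — 14 states:
  p0 = b.(b.(0 + 0))\{b} | c.(a.(0 + 0) | c.b.0) | -b-> p1, -c-> p2
  p1 = (b.(0 + 0))\{b} | c.(a.(0 + 0) | c.b.0) | -c-> p3
  p2 = b.(b.(0 + 0))\{b} | (a.(0 + 0) | c.b.0) | -a-> p4, -b-> p3, -c-> p5
  p3 = (b.(0 + 0))\{b} | (a.(0 + 0) | c.b.0) | -a-> p6, -c-> p7
  p4 = b.(b.(0 + 0))\{b} | ((0 + 0) | c.b.0) | -b-> p6, -c-> p8
  p5 = b.(b.(0 + 0))\{b} | (a.(0 + 0) | b.0) | -a-> p8, -b-> p7, -b-> p9
  p6 = (b.(0 + 0))\{b} | ((0 + 0) | c.b.0) | -c-> p10
  p7 = (b.(0 + 0))\{b} | (a.(0 + 0) | b.0) | -a-> p10, -b-> p11
  p8 = b.(b.(0 + 0))\{b} | ((0 + 0) | b.0) | -b-> p10, -b-> p12
  p9 = b.(b.(0 + 0))\{b} | (a.(0 + 0) | 0) | -a-> p12, -b-> p11
  p10 = (b.(0 + 0))\{b} | ((0 + 0) | b.0) | -b-> p13
  p11 = (b.(0 + 0))\{b} | (a.(0 + 0) | 0) | -a-> p13
  p12 = b.(b.(0 + 0))\{b} | ((0 + 0) | 0) | -b-> p13
  p13 = (b.(0 + 0))\{b} | ((0 + 0) | 0) | stopped
Q's transition system — 14 states:
  q0 = b.(b.(0 + 0))\{b} | c.(a.(0 + 0) | a.b.0) | -b-> q1, -c-> q2
  q1 = (b.(0 + 0))\{b} | c.(a.(0 + 0) | a.b.0) | -c-> q3
  q2 = b.(b.(0 + 0))\{b} | (a.(0 + 0) | a.b.0) | -a-> q4, -a-> q5, -b-> q3
  q3 = (b.(0 + 0))\{b} | (a.(0 + 0) | a.b.0) | -a-> q6, -a-> q7
  q4 = b.(b.(0 + 0))\{b} | ((0 + 0) | a.b.0) | -a-> q8, -b-> q6
  q5 = b.(b.(0 + 0))\{b} | (a.(0 + 0) | b.0) | -a-> q8, -b-> q7, -b-> q9
  q6 = (b.(0 + 0))\{b} | ((0 + 0) | a.b.0) | -a-> q10
  q7 = (b.(0 + 0))\{b} | (a.(0 + 0) | b.0) | -a-> q10, -b-> q11
  q8 = b.(b.(0 + 0))\{b} | ((0 + 0) | b.0) | -b-> q10, -b-> q12
  q9 = b.(b.(0 + 0))\{b} | (a.(0 + 0) | 0) | -a-> q12, -b-> q11
  q10 = (b.(0 + 0))\{b} | ((0 + 0) | b.0) | -b-> q13
  q11 = (b.(0 + 0))\{b} | (a.(0 + 0) | 0) | -a-> q13
  q12 = b.(b.(0 + 0))\{b} | ((0 + 0) | 0) | -b-> q13
  q13 = (b.(0 + 0))\{b} | ((0 + 0) | 0) | stopped
Trace ⟨cc⟩ through P, begin at {p0}:
  step 1 (c): {p2}
  step 2 (c): {p5}
  P completes σ.
Trace ⟨cc⟩ through Q, begin at {q0}:
  step 1 (c): {q2}
  step 2 (c): no successor for Q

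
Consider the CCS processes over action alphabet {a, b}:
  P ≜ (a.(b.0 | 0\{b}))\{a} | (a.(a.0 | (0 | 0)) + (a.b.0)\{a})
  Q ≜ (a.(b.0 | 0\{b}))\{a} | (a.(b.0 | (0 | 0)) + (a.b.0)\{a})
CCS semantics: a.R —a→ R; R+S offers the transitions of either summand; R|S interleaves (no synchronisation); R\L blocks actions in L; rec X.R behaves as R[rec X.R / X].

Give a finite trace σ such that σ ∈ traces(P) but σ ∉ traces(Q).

aa

LTS(P): 3 reachable states
  s0 = (a.(b.0 | 0\{b}))\{a} | (a.(a.0 | (0 | 0)) + (a.b.0)\{a}) → -a-> s1
  s1 = (a.(b.0 | 0\{b}))\{a} | (a.0 | (0 | 0)) → -a-> s2
  s2 = (a.(b.0 | 0\{b}))\{a} | (0 | (0 | 0)) → (no moves)
LTS(Q): 3 reachable states
  t0 = (a.(b.0 | 0\{b}))\{a} | (a.(b.0 | (0 | 0)) + (a.b.0)\{a}) → -a-> t1
  t1 = (a.(b.0 | 0\{b}))\{a} | (b.0 | (0 | 0)) → -b-> t2
  t2 = (a.(b.0 | 0\{b}))\{a} | (0 | (0 | 0)) → (no moves)
Executing aa from P (initial set {s0}):
  [1] a ⇒ {s1}
  [2] a ⇒ {s2}
  — P admits the full trace.
Executing aa from Q (initial set {t0}):
  [1] a ⇒ {t1}
  [2] a ⇒ ∅ (Q stuck)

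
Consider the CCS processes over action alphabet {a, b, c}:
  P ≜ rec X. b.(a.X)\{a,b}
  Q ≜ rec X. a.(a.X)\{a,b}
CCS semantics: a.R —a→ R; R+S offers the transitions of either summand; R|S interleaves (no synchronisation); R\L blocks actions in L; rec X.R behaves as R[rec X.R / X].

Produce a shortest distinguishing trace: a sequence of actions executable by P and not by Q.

Reachable graph of P (2 states):
  u0 = rec X. b.(a.X)\{a,b} ⊢ —b→ u1
  u1 = (a.(rec X. b.(a.X)\{a,b}))\{a,b} ⊢ ∅
Reachable graph of Q (2 states):
  v0 = rec X. a.(a.X)\{a,b} ⊢ —a→ v1
  v1 = (a.(rec X. a.(a.X)\{a,b}))\{a,b} ⊢ ∅
Executing b from P (initial set {u0}):
  after b @ step 1: {u1}
  ✓ P
Executing b from Q (initial set {v0}):
  after b @ step 1: ∅  — Q cannot continue

b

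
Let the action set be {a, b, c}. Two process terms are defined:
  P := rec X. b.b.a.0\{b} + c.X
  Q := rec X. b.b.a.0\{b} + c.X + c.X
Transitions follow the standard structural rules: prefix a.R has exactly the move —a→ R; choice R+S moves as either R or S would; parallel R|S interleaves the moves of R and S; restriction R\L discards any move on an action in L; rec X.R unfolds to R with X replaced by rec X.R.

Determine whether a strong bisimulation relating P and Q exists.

Reachable graph of P (4 states):
  u0 = rec X. b.b.a.0\{b} + c.X has moves --b--▸ u1, --c--▸ u0
  u1 = b.a.0\{b} has moves --b--▸ u2
  u2 = a.0\{b} has moves --a--▸ u3
  u3 = 0\{b} has moves ·
Reachable graph of Q (4 states):
  v0 = rec X. b.b.a.0\{b} + c.X + c.X has moves --b--▸ v1, --c--▸ v0
  v1 = b.a.0\{b} has moves --b--▸ v2
  v2 = a.0\{b} has moves --a--▸ v3
  v3 = 0\{b} has moves ·
Bisimilarity quotient blocks:
  B0 = {u0, v0}
  B1 = {u1, v1}
  B2 = {u2, v2}
  B3 = {u3, v3}
u0 ∈ B0, v0 ∈ B0 → same block

YES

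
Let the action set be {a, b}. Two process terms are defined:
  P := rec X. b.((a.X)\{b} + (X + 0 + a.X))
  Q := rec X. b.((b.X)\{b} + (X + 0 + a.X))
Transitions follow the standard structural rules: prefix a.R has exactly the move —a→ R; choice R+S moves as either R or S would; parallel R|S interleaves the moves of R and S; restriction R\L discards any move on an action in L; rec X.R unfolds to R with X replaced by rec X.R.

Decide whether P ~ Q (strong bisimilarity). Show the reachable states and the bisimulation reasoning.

LTS(P): 3 reachable states
  m0 = rec X. b.((a.X)\{b} + (X + 0 + a.X)) | -b-> m1
  m1 = (a.(rec X. b.((a.X)\{b} + (X + 0 + a.X))))\{b} + ((rec X. b.((a.X)\{b} + (X + 0 + a.X))) + 0 + a.(rec X. b.((a.X)\{b} + (X + 0 + a.X)))) | -a-> m0, -a-> m2, -b-> m1
  m2 = (rec X. b.((a.X)\{b} + (X + 0 + a.X)))\{b} | (no moves)
LTS(Q): 2 reachable states
  n0 = rec X. b.((b.X)\{b} + (X + 0 + a.X)) | -b-> n1
  n1 = (b.(rec X. b.((b.X)\{b} + (X + 0 + a.X))))\{b} + ((rec X. b.((b.X)\{b} + (X + 0 + a.X))) + 0 + a.(rec X. b.((b.X)\{b} + (X + 0 + a.X)))) | -a-> n0, -b-> n1
Partition-refinement fixed point:
  B0 = {m0}
  B1 = {m1}
  B2 = {m2}
  B3 = {n0}
  B4 = {n1}
m0 ∈ B0, n0 ∈ B3 → different blocks

NO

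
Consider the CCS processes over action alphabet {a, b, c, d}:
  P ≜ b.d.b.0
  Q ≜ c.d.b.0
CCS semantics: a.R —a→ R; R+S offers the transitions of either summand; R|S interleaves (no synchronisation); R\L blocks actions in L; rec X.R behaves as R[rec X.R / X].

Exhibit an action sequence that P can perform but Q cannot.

b

Reachable graph of P (4 states):
  s0 = b.d.b.0 → —b→ s1
  s1 = d.b.0 → —d→ s2
  s2 = b.0 → —b→ s3
  s3 = 0 → (no moves)
Reachable graph of Q (4 states):
  t0 = c.d.b.0 → —c→ t1
  t1 = d.b.0 → —d→ t2
  t2 = b.0 → —b→ t3
  t3 = 0 → (no moves)
Executing b from P (initial set {s0}):
  [1] b ⇒ {s1}
  — P admits the full trace.
Executing b from Q (initial set {t0}):
  [1] b ⇒ no successor for Q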